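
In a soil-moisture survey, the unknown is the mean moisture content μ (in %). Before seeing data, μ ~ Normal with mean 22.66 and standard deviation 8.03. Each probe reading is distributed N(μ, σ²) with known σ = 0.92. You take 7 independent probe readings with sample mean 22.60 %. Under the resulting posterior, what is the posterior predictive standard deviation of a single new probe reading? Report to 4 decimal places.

0.9834

For Normal data with known variance σ², a Normal(μ₀, σ₀²) prior on μ is conjugate. Posterior precision = 1/σ₀² + n/σ²; posterior mean is the precision-weighted average of μ₀ and x̄.
σ₀² = 8.03² = 64.4809, σ² = 0.92² = 0.8464; σ² + n·σ₀² = 0.8464 + 7·64.4809 = 452.2127.
Posterior precision = 1/σ₀² + n/σ² = 1/64.4809 + 7/0.8464 = (σ² + n·σ₀²)/(σ₀²σ²) = 452.2127/(64.4809·0.8464); posterior variance σₙ² = σ₀²σ²/(σ² + n·σ₀²) = 64.4809·0.8464/452.2127 = 0.120688.
Predictive variance for one new observation = σₙ² + σ² = 64.4809·0.8464/452.2127 + 0.8464 = σ²·(σ₀² + 452.2127)/452.2127 = 0.8464·516.6936/452.2127 = 0.967088; SD = √(0.8464·516.6936/452.2127) = 0.9834.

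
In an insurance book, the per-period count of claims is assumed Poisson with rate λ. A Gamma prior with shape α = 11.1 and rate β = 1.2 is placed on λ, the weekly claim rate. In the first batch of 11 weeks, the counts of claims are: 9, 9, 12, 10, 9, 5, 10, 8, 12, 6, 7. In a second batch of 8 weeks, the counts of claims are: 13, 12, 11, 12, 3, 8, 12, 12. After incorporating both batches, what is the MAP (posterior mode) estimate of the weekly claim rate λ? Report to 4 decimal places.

With a Gamma(shape α, rate β) prior, the Poisson likelihood is conjugate: the posterior is Gamma(α + ΣXᵢ, β + n).
Batch 1: sum of counts S = 97 over n = 11 weeks.
After batch 1: Gamma(α+S, β+n) = Gamma(11.1+97, 1.2+11) = Gamma(108.1, 12.2).
Batch 2: sum of counts S = 83 over n = 8 weeks.
After batch 2: Gamma(α+S, β+n) = Gamma(108.1+83, 12.2+8) = Gamma(191.1, 20.2).
Mode of Gamma(α,β) for α≥1 is (α−1)/β = 190.1/20.2 = 9.4109.

9.4109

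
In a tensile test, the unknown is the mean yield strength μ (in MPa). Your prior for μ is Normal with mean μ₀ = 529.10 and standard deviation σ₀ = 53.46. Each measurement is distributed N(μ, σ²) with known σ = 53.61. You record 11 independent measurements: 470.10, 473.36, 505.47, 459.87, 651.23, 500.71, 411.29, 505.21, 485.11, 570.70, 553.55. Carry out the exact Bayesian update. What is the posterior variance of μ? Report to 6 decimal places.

239.390569

For Normal data with known variance σ², a Normal(μ₀, σ₀²) prior on μ is conjugate. Posterior precision = 1/σ₀² + n/σ²; posterior mean is the precision-weighted average of μ₀ and x̄.
σ₀² = 53.46² = 2857.9716, σ² = 53.61² = 2874.0321; σ² + n·σ₀² = 2874.0321 + 11·2857.9716 = 34311.7197.
Posterior precision = 1/σ₀² + n/σ² = 1/2857.9716 + 11/2874.0321 = (σ² + n·σ₀²)/(σ₀²σ²) = 34311.7197/(2857.9716·2874.0321); posterior variance σₙ² = σ₀²σ²/(σ² + n·σ₀²) = 2857.9716·2874.0321/34311.7197 = 239.390569.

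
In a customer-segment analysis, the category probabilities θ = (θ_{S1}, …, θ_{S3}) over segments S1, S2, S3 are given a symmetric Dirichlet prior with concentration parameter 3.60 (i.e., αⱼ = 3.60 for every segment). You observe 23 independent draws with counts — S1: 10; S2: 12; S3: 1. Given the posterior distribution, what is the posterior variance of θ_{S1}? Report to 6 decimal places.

0.006910

The Dirichlet prior is conjugate to the Multinomial likelihood: each posterior αⱼ = prior αⱼ + observed count nⱼ.
Posterior concentration: (13.60, 15.60, 4.60), total = 33.80.
Var[θ_j] = α_j(Σα−α_j)/((Σα)²(Σα+1)) = 13.60·20.20/(33.80²·34.80) = 0.006910.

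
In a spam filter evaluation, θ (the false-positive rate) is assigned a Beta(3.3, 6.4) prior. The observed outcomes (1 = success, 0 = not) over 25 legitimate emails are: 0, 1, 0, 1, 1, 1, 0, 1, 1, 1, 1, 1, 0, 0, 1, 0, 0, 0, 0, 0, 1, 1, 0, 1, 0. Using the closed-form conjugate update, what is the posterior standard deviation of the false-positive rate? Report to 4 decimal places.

0.0835

The Beta prior is conjugate to a Binomial/Bernoulli likelihood; the update adds successes to α and failures to β.
Posterior: Beta(α+k, β+n−k) = Beta(3.3+13, 6.4+12) = Beta(16.3, 18.4).
Var = αβ/((α+β)²(α+β+1)) = 16.3·18.4/(34.7²·35.7) = 0.00697715; SD = √0.00697715 = 0.0835.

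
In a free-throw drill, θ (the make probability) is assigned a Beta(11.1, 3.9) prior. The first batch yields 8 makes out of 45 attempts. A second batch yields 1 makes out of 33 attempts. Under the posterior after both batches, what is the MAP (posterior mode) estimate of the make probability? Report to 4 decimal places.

0.2099

The Beta prior is conjugate to a Binomial/Bernoulli likelihood; the update adds successes to α and failures to β.
After batch 1: Beta(11.1+8, 3.9+37) = Beta(19.1, 40.9).
After batch 2: Beta(19.1+1, 40.9+32) = Beta(20.1, 72.9).
Mode of Beta(a,b) for a,b>1 is (a−1)/(a+b−2) = 19.1/91.0 = 0.2099.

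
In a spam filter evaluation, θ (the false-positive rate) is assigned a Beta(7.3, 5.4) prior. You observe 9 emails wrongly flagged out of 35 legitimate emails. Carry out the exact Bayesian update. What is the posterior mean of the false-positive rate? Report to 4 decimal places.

The Beta prior is conjugate to a Binomial/Bernoulli likelihood; the update adds successes to α and failures to β.
Posterior: Beta(α+k, β+n−k) = Beta(7.3+9, 5.4+26) = Beta(16.3, 31.4).
Posterior mean = α/(α+β) = 16.3/47.7 = 0.3417.

0.3417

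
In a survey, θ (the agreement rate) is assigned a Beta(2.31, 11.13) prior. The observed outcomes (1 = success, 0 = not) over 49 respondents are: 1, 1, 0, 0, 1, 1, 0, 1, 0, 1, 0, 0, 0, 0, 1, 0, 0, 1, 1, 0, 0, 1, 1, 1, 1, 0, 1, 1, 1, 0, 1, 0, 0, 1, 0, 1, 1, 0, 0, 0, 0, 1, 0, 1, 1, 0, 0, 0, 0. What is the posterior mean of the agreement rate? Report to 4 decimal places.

0.4053

The Beta prior is conjugate to a Binomial/Bernoulli likelihood; the update adds successes to α and failures to β.
Posterior: Beta(α+k, β+n−k) = Beta(2.31+23, 11.13+26) = Beta(25.31, 37.13).
Posterior mean = α/(α+β) = 25.31/62.44 = 0.4053.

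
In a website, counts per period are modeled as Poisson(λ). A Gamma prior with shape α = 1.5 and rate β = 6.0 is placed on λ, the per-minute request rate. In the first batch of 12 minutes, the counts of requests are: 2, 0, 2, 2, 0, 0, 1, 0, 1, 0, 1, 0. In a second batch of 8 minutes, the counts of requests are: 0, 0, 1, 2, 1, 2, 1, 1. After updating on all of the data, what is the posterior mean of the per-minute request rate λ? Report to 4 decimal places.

0.7115

With a Gamma(shape α, rate β) prior, the Poisson likelihood is conjugate: the posterior is Gamma(α + ΣXᵢ, β + n).
Batch 1: sum of counts S = 9 over n = 12 minutes.
After batch 1: Gamma(α+S, β+n) = Gamma(1.5+9, 6.0+12) = Gamma(10.5, 18.0).
Batch 2: sum of counts S = 8 over n = 8 minutes.
After batch 2: Gamma(α+S, β+n) = Gamma(10.5+8, 18.0+8) = Gamma(18.5, 26.0).
Posterior mean = α/β = 18.5/26.0 = 0.7115.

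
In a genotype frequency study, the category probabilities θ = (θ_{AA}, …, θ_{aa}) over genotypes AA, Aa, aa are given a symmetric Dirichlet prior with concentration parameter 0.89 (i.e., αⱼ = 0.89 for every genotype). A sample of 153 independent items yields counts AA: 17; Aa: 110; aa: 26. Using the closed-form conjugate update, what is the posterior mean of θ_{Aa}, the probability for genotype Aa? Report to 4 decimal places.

The Dirichlet prior is conjugate to the Multinomial likelihood: each posterior αⱼ = prior αⱼ + observed count nⱼ.
Posterior concentration: (17.89, 110.89, 26.89), total = 155.67.
E[θ_{Aa}|data] = α_{Aa}/Σα = 110.89/155.67 = 0.7123.

0.7123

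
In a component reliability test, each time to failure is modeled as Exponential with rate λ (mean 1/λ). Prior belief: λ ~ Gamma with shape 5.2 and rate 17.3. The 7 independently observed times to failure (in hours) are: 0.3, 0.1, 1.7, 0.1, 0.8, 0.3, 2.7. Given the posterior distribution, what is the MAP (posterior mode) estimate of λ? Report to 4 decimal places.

With a Gamma(shape α, rate β) prior on the exponential rate λ, the posterior after n observations with total T = Σxᵢ is Gamma(α+n, β+T).
Sum of observations T = 6.0 hours; n = 7.
Posterior: Gamma(5.2+7, 17.3+6.0) = Gamma(12.2, 23.3).
Mode = (α−1)/β = 0.4807.

0.4807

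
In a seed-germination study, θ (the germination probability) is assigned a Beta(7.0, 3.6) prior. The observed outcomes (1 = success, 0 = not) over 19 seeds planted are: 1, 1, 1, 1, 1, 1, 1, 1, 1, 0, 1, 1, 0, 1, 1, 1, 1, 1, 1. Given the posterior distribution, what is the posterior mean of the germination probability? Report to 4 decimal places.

The Beta prior is conjugate to a Binomial/Bernoulli likelihood; the update adds successes to α and failures to β.
Posterior: Beta(α+k, β+n−k) = Beta(7.0+17, 3.6+2) = Beta(24.0, 5.6).
Posterior mean = α/(α+β) = 24.0/29.6 = 0.8108.

0.8108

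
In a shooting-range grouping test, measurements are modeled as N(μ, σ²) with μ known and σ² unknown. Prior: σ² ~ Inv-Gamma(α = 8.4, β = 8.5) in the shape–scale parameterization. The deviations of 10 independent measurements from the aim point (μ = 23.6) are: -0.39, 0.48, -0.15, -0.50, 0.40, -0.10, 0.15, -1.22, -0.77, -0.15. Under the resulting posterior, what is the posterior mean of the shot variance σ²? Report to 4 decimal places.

0.8045

With known mean μ and an Inverse-Gamma(α, β) prior on σ², the Normal likelihood is conjugate: posterior is Inv-Gamma(α + n/2, β + Σ(xᵢ−μ)²/2).
Σ(xᵢ−μ)² = (-0.39)² + (0.48)² + (-0.15)² + (-0.50)² + (0.40)² + (-0.10)² + (0.15)² + (-1.22)² + (-0.77)² + (-0.15)² = 2.9513.
Posterior: Inv-Gamma(8.4 + 10/2, 8.5 + 2.9513/2) = Inv-Gamma(13.40, 9.97565).
E[σ²|data] = β/(α−1) = 9.97565/12.40 = 0.8045.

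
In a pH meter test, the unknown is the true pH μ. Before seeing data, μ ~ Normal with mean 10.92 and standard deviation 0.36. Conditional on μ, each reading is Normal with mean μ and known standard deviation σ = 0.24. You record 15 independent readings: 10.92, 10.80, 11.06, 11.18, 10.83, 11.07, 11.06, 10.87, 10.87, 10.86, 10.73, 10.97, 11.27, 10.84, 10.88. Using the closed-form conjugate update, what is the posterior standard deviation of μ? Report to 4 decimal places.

0.0611

For Normal data with known variance σ², a Normal(μ₀, σ₀²) prior on μ is conjugate. Posterior precision = 1/σ₀² + n/σ²; posterior mean is the precision-weighted average of μ₀ and x̄.
σ₀² = 0.36² = 0.1296, σ² = 0.24² = 0.0576; σ² + n·σ₀² = 0.0576 + 15·0.1296 = 2.0016.
Posterior precision = 1/σ₀² + n/σ² = 1/0.1296 + 15/0.0576 = (σ² + n·σ₀²)/(σ₀²σ²) = 2.0016/(0.1296·0.0576); posterior variance σₙ² = σ₀²σ²/(σ² + n·σ₀²) = 0.1296·0.0576/2.0016 = 0.003729.
Posterior SD = √σₙ² = √(0.1296·0.0576/2.0016) = 0.0611.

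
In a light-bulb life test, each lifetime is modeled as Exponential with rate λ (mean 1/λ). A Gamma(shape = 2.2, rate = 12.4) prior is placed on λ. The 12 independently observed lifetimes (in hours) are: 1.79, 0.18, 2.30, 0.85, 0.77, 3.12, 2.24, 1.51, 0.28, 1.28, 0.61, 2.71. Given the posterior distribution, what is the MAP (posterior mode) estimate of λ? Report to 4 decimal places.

0.4394

With a Gamma(shape α, rate β) prior on the exponential rate λ, the posterior after n observations with total T = Σxᵢ is Gamma(α+n, β+T).
Sum of observations T = 17.64 hours; n = 12.
Posterior: Gamma(2.2+12, 12.4+17.64) = Gamma(14.2, 30.04).
Mode = (α−1)/β = 0.4394.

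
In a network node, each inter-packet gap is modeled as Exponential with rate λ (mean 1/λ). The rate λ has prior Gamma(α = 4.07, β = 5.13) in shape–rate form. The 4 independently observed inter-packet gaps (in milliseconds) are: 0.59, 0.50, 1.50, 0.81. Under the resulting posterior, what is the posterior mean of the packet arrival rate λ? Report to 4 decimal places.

With a Gamma(shape α, rate β) prior on the exponential rate λ, the posterior after n observations with total T = Σxᵢ is Gamma(α+n, β+T).
Sum of observations T = 3.40 milliseconds; n = 4.
Posterior: Gamma(4.07+4, 5.13+3.40) = Gamma(8.07, 8.53).
Posterior mean of λ = α/β = 8.07/8.53 = 0.9461.

0.9461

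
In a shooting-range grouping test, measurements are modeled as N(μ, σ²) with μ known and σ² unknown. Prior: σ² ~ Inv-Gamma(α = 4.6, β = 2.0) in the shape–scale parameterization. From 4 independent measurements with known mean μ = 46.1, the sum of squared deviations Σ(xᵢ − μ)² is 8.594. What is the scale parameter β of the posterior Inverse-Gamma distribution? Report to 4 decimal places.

6.2970

With known mean μ and an Inverse-Gamma(α, β) prior on σ², the Normal likelihood is conjugate: posterior is Inv-Gamma(α + n/2, β + Σ(xᵢ−μ)²/2).
Posterior: Inv-Gamma(4.6 + 4/2, 2.0 + 8.594/2) = Inv-Gamma(6.60, 6.2970).
Posterior β = 6.2970.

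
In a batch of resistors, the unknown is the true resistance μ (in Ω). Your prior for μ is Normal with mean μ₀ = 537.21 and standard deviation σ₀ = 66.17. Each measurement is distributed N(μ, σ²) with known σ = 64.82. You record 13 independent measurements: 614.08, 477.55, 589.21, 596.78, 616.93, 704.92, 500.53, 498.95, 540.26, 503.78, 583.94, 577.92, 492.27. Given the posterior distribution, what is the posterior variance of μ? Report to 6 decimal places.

300.984893

For Normal data with known variance σ², a Normal(μ₀, σ₀²) prior on μ is conjugate. Posterior precision = 1/σ₀² + n/σ²; posterior mean is the precision-weighted average of μ₀ and x̄.
σ₀² = 66.17² = 4378.4689, σ² = 64.82² = 4201.6324; σ² + n·σ₀² = 4201.6324 + 13·4378.4689 = 61121.7281.
Posterior precision = 1/σ₀² + n/σ² = 1/4378.4689 + 13/4201.6324 = (σ² + n·σ₀²)/(σ₀²σ²) = 61121.7281/(4378.4689·4201.6324); posterior variance σₙ² = σ₀²σ²/(σ² + n·σ₀²) = 4378.4689·4201.6324/61121.7281 = 300.984893.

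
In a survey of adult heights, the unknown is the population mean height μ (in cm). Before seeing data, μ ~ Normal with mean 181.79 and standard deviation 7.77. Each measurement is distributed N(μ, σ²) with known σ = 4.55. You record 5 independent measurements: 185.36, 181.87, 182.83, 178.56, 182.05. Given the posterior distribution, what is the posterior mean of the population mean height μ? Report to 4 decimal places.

For Normal data with known variance σ², a Normal(μ₀, σ₀²) prior on μ is conjugate. Posterior precision = 1/σ₀² + n/σ²; posterior mean is the precision-weighted average of μ₀ and x̄.
Σxᵢ = 185.36 + 181.87 + 182.83 + 178.56 + 182.05 = 910.67, so n·x̄ = 910.67.
σ₀² = 7.77² = 60.3729, σ² = 4.55² = 20.7025; σ² + n·σ₀² = 20.7025 + 5·60.3729 = 322.567.
Posterior mean = (μ₀/σ₀² + n·x̄/σ²)/(1/σ₀² + n/σ²) = (σ²·μ₀ + σ₀²·n·x̄)/(σ² + n·σ₀²) = (20.7025·181.79 + 60.3729·910.67)/322.567 = 58743.296318/322.567 = 182.1119.

182.1119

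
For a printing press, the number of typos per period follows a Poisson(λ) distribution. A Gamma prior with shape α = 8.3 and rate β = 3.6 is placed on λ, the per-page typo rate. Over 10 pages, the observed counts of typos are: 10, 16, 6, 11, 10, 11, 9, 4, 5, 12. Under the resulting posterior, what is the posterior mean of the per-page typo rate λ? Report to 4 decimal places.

With a Gamma(shape α, rate β) prior, the Poisson likelihood is conjugate: the posterior is Gamma(α + ΣXᵢ, β + n).
Sum of counts S = 94 over n = 10 pages.
Posterior: Gamma(α+S, β+n) = Gamma(8.3+94, 3.6+10) = Gamma(102.3, 13.6).
Posterior mean = α/β = 102.3/13.6 = 7.5221.

7.5221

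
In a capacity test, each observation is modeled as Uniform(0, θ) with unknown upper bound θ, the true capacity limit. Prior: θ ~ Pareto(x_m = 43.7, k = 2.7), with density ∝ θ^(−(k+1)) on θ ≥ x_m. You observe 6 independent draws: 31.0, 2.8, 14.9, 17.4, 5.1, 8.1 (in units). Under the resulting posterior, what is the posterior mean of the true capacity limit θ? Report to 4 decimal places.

49.3753

A Pareto(scale x_m, shape k) prior on the upper bound θ of Uniform(0, θ) is conjugate: posterior is Pareto(max(x_m, max xᵢ), k + n).
Sample maximum = 31.0; prior scale x_m = 43.7 → posterior scale = max = 43.7.
Posterior shape = 2.7 + 6 = 8.7.
E[θ|data] = k·x_m/(k−1) = 8.7·43.7/7.7 = 49.3753.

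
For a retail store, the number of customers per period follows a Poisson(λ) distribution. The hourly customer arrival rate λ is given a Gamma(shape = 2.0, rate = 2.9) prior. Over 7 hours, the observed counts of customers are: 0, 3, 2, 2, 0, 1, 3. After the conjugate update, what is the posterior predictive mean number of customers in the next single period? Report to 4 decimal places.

With a Gamma(shape α, rate β) prior, the Poisson likelihood is conjugate: the posterior is Gamma(α + ΣXᵢ, β + n).
Sum of counts S = 11 over n = 7 hours.
Posterior: Gamma(α+S, β+n) = Gamma(2.0+11, 2.9+7) = Gamma(13.0, 9.9).
The predictive distribution for one future period is NegBinom with mean α/β = 1.3131.

1.3131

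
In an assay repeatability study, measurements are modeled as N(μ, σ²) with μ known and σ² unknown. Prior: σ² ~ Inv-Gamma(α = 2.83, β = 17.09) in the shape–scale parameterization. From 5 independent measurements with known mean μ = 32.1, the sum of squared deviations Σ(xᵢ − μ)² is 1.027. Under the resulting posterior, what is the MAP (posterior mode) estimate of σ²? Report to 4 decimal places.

2.7810

With known mean μ and an Inverse-Gamma(α, β) prior on σ², the Normal likelihood is conjugate: posterior is Inv-Gamma(α + n/2, β + Σ(xᵢ−μ)²/2).
Posterior: Inv-Gamma(2.83 + 5/2, 17.09 + 1.027/2) = Inv-Gamma(5.33, 17.6035).
Mode = β/(α+1) = 17.6035/6.33 = 2.7810.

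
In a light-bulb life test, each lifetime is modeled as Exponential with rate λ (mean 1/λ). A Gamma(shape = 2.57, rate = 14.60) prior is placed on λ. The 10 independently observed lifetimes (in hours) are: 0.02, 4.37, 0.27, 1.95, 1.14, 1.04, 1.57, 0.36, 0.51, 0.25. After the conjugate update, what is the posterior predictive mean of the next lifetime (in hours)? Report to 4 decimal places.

2.2541

With a Gamma(shape α, rate β) prior on the exponential rate λ, the posterior after n observations with total T = Σxᵢ is Gamma(α+n, β+T).
Sum of observations T = 11.48 hours; n = 10.
Posterior: Gamma(2.57+10, 14.60+11.48) = Gamma(12.57, 26.08).
The predictive distribution for the next observation is Lomax; its mean is β/(α−1) = 26.08/11.57 = 2.2541.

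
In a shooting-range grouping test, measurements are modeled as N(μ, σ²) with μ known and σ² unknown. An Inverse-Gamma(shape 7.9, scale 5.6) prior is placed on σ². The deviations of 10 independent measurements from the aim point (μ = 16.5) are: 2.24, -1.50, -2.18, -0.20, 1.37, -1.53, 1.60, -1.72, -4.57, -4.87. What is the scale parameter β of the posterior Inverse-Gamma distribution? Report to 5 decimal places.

38.79900

With known mean μ and an Inverse-Gamma(α, β) prior on σ², the Normal likelihood is conjugate: posterior is Inv-Gamma(α + n/2, β + Σ(xᵢ−μ)²/2).
Σ(xᵢ−μ)² = (2.24)² + (-1.50)² + (-2.18)² + (-0.20)² + (1.37)² + (-1.53)² + (1.60)² + (-1.72)² + (-4.57)² + (-4.87)² = 66.3980.
Posterior: Inv-Gamma(7.9 + 10/2, 5.6 + 66.3980/2) = Inv-Gamma(12.90, 38.79900).
Posterior β = 38.79900.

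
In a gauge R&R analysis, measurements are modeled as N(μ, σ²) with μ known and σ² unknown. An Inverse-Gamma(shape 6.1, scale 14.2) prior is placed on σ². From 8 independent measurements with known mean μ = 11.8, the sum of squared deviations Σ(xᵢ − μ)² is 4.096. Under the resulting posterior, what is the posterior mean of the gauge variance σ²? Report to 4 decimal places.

1.7855

With known mean μ and an Inverse-Gamma(α, β) prior on σ², the Normal likelihood is conjugate: posterior is Inv-Gamma(α + n/2, β + Σ(xᵢ−μ)²/2).
Posterior: Inv-Gamma(6.1 + 8/2, 14.2 + 4.096/2) = Inv-Gamma(10.10, 16.2480).
E[σ²|data] = β/(α−1) = 16.2480/9.10 = 1.7855.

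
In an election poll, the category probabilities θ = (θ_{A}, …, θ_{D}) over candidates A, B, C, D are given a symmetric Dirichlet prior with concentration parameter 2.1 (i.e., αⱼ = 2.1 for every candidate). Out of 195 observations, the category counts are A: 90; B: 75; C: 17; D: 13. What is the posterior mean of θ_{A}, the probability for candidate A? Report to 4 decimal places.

The Dirichlet prior is conjugate to the Multinomial likelihood: each posterior αⱼ = prior αⱼ + observed count nⱼ.
Posterior concentration: (92.1, 77.1, 19.1, 15.1), total = 203.4.
E[θ_{A}|data] = α_{A}/Σα = 92.1/203.4 = 0.4528.

0.4528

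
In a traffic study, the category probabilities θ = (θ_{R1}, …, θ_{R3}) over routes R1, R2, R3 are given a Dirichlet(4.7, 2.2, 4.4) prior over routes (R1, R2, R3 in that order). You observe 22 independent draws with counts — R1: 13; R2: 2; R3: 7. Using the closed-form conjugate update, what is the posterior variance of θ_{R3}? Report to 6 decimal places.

0.006564

The Dirichlet prior is conjugate to the Multinomial likelihood: each posterior αⱼ = prior αⱼ + observed count nⱼ.
Posterior concentration: (17.7, 4.2, 11.4), total = 33.3.
Var[θ_j] = α_j(Σα−α_j)/((Σα)²(Σα+1)) = 11.4·21.9/(33.3²·34.3) = 0.006564.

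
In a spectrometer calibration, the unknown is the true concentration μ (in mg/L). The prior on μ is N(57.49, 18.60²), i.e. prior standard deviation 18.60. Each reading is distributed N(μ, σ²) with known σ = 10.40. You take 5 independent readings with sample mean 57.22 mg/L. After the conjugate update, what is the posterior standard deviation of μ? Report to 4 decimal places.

4.5121

For Normal data with known variance σ², a Normal(μ₀, σ₀²) prior on μ is conjugate. Posterior precision = 1/σ₀² + n/σ²; posterior mean is the precision-weighted average of μ₀ and x̄.
σ₀² = 18.60² = 345.96, σ² = 10.40² = 108.16; σ² + n·σ₀² = 108.16 + 5·345.96 = 1837.96.
Posterior precision = 1/σ₀² + n/σ² = 1/345.96 + 5/108.16 = (σ² + n·σ₀²)/(σ₀²σ²) = 1837.96/(345.96·108.16); posterior variance σₙ² = σ₀²σ²/(σ² + n·σ₀²) = 345.96·108.16/1837.96 = 20.359003.
Posterior SD = √σₙ² = √(345.96·108.16/1837.96) = 4.5121.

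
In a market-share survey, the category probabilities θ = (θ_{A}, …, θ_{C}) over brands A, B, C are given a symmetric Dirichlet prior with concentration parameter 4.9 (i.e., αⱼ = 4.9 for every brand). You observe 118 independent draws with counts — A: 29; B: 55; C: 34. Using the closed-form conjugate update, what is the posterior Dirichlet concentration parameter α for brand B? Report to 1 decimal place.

The Dirichlet prior is conjugate to the Multinomial likelihood: each posterior αⱼ = prior αⱼ + observed count nⱼ.
Posterior concentration: (33.9, 59.9, 38.9), total = 132.7.
α_{B} = 4.9 + 55 = 59.9.

59.9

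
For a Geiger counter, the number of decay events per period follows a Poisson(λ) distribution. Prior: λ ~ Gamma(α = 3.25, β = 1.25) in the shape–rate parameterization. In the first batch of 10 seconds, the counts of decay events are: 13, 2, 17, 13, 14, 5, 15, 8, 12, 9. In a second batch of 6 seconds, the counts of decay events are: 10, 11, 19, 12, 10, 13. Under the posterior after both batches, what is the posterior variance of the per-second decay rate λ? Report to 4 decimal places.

0.6259

With a Gamma(shape α, rate β) prior, the Poisson likelihood is conjugate: the posterior is Gamma(α + ΣXᵢ, β + n).
Batch 1: sum of counts S = 108 over n = 10 seconds.
After batch 1: Gamma(α+S, β+n) = Gamma(3.25+108, 1.25+10) = Gamma(111.25, 11.25).
Batch 2: sum of counts S = 75 over n = 6 seconds.
After batch 2: Gamma(α+S, β+n) = Gamma(111.25+75, 11.25+6) = Gamma(186.25, 17.25).
Var = α/β² = 186.25/17.25² = 0.6259.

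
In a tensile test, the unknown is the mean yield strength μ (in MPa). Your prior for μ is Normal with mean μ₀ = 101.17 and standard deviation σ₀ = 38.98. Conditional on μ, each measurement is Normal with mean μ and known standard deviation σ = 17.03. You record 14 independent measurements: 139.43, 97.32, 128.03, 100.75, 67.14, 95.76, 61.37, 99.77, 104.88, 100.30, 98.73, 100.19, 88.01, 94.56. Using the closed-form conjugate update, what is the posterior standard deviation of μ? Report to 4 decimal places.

4.5207

For Normal data with known variance σ², a Normal(μ₀, σ₀²) prior on μ is conjugate. Posterior precision = 1/σ₀² + n/σ²; posterior mean is the precision-weighted average of μ₀ and x̄.
σ₀² = 38.98² = 1519.4404, σ² = 17.03² = 290.0209; σ² + n·σ₀² = 290.0209 + 14·1519.4404 = 21562.1865.
Posterior precision = 1/σ₀² + n/σ² = 1/1519.4404 + 14/290.0209 = (σ² + n·σ₀²)/(σ₀²σ²) = 21562.1865/(1519.4404·290.0209); posterior variance σₙ² = σ₀²σ²/(σ² + n·σ₀²) = 1519.4404·290.0209/21562.1865 = 20.437142.
Posterior SD = √σₙ² = √(1519.4404·290.0209/21562.1865) = 4.5207.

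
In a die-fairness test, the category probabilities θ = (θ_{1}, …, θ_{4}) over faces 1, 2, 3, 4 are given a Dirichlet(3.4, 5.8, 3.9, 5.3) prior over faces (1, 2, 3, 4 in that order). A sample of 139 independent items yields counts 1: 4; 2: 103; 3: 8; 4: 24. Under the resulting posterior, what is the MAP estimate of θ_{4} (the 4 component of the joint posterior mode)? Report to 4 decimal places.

The Dirichlet prior is conjugate to the Multinomial likelihood: each posterior αⱼ = prior αⱼ + observed count nⱼ.
Posterior concentration: (7.4, 108.8, 11.9, 29.3), total = 157.4.
Joint mode component: (α_{4}−1)/(Σα−K) = 28.3/153.4 = 0.1845.

0.1845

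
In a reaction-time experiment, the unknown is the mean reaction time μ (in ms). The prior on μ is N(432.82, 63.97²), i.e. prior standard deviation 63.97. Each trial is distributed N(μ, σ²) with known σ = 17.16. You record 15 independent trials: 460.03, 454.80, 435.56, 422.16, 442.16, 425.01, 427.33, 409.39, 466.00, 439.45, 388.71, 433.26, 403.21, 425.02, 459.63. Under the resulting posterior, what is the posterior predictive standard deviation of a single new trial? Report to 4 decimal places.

17.7201

For Normal data with known variance σ², a Normal(μ₀, σ₀²) prior on μ is conjugate. Posterior precision = 1/σ₀² + n/σ²; posterior mean is the precision-weighted average of μ₀ and x̄.
σ₀² = 63.97² = 4092.1609, σ² = 17.16² = 294.4656; σ² + n·σ₀² = 294.4656 + 15·4092.1609 = 61676.8791.
Posterior precision = 1/σ₀² + n/σ² = 1/4092.1609 + 15/294.4656 = (σ² + n·σ₀²)/(σ₀²σ²) = 61676.8791/(4092.1609·294.4656); posterior variance σₙ² = σ₀²σ²/(σ² + n·σ₀²) = 4092.1609·294.4656/61676.8791 = 19.537315.
Predictive variance for one new observation = σₙ² + σ² = 4092.1609·294.4656/61676.8791 + 294.4656 = σ²·(σ₀² + 61676.8791)/61676.8791 = 294.4656·65769.04/61676.8791 = 314.002915; SD = √(294.4656·65769.04/61676.8791) = 17.7201.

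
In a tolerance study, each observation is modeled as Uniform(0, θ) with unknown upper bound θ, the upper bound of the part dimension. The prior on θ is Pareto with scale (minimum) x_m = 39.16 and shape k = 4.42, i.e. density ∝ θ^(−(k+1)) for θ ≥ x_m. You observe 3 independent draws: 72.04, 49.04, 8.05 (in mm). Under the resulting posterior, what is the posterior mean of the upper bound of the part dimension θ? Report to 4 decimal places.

83.2612

A Pareto(scale x_m, shape k) prior on the upper bound θ of Uniform(0, θ) is conjugate: posterior is Pareto(max(x_m, max xᵢ), k + n).
Sample maximum = 72.04; prior scale x_m = 39.16 → posterior scale = max = 72.04.
Posterior shape = 4.42 + 3 = 7.42.
E[θ|data] = k·x_m/(k−1) = 7.42·72.04/6.42 = 83.2612.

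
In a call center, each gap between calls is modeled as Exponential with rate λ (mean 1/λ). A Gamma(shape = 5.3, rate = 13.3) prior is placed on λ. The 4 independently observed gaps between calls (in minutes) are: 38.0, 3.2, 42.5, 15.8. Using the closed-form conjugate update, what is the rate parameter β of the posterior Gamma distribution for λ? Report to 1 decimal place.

With a Gamma(shape α, rate β) prior on the exponential rate λ, the posterior after n observations with total T = Σxᵢ is Gamma(α+n, β+T).
Sum of observations T = 99.5 minutes; n = 4.
Posterior: Gamma(5.3+4, 13.3+99.5) = Gamma(9.3, 112.8).
Posterior β = 112.8.

112.8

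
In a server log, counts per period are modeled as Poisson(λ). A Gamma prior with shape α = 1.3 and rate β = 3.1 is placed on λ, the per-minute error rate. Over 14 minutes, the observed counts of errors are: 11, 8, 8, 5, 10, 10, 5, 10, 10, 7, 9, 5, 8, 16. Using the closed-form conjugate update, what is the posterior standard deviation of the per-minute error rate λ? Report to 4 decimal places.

With a Gamma(shape α, rate β) prior, the Poisson likelihood is conjugate: the posterior is Gamma(α + ΣXᵢ, β + n).
Sum of counts S = 122 over n = 14 minutes.
Posterior: Gamma(α+S, β+n) = Gamma(1.3+122, 3.1+14) = Gamma(123.3, 17.1).
SD = √α/β = √123.3/17.1 = 0.6494.

0.6494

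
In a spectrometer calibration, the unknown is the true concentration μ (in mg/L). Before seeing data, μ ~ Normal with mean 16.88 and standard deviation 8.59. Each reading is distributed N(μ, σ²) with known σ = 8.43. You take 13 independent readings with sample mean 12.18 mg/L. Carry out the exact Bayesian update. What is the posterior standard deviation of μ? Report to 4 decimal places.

2.2560

For Normal data with known variance σ², a Normal(μ₀, σ₀²) prior on μ is conjugate. Posterior precision = 1/σ₀² + n/σ²; posterior mean is the precision-weighted average of μ₀ and x̄.
σ₀² = 8.59² = 73.7881, σ² = 8.43² = 71.0649; σ² + n·σ₀² = 71.0649 + 13·73.7881 = 1030.3102.
Posterior precision = 1/σ₀² + n/σ² = 1/73.7881 + 13/71.0649 = (σ² + n·σ₀²)/(σ₀²σ²) = 1030.3102/(73.7881·71.0649); posterior variance σₙ² = σ₀²σ²/(σ² + n·σ₀²) = 73.7881·71.0649/1030.3102 = 5.089481.
Posterior SD = √σₙ² = √(73.7881·71.0649/1030.3102) = 2.2560.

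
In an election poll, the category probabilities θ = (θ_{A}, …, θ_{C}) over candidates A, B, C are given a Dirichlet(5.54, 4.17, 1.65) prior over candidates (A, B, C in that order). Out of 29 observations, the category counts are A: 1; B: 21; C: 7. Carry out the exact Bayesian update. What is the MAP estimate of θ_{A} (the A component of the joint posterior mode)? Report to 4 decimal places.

0.1483

The Dirichlet prior is conjugate to the Multinomial likelihood: each posterior αⱼ = prior αⱼ + observed count nⱼ.
Posterior concentration: (6.54, 25.17, 8.65), total = 40.36.
Joint mode component: (α_{A}−1)/(Σα−K) = 5.54/37.36 = 0.1483.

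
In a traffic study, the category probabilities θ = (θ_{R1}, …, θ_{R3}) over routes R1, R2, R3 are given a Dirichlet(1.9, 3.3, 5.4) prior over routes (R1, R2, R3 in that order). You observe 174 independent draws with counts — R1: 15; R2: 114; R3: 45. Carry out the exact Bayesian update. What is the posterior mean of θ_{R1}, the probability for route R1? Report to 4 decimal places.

The Dirichlet prior is conjugate to the Multinomial likelihood: each posterior αⱼ = prior αⱼ + observed count nⱼ.
Posterior concentration: (16.9, 117.3, 50.4), total = 184.6.
E[θ_{R1}|data] = α_{R1}/Σα = 16.9/184.6 = 0.0915.

0.0915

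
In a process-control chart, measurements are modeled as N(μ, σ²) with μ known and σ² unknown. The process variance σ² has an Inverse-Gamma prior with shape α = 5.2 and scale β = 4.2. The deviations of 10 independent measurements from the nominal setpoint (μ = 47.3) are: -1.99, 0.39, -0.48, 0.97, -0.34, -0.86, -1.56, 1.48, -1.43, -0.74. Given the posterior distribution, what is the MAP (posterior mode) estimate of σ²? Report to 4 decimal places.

With known mean μ and an Inverse-Gamma(α, β) prior on σ², the Normal likelihood is conjugate: posterior is Inv-Gamma(α + n/2, β + Σ(xᵢ−μ)²/2).
Σ(xᵢ−μ)² = (-1.99)² + (0.39)² + (-0.48)² + (0.97)² + (-0.34)² + (-0.86)² + (-1.56)² + (1.48)² + (-1.43)² + (-0.74)² = 13.3552.
Posterior: Inv-Gamma(5.2 + 10/2, 4.2 + 13.3552/2) = Inv-Gamma(10.20, 10.87760).
Mode = β/(α+1) = 10.87760/11.20 = 0.9712.

0.9712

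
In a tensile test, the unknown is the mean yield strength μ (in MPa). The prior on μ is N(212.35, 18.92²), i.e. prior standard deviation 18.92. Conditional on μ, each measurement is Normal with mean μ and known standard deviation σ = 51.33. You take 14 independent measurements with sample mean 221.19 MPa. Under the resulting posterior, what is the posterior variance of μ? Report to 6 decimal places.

For Normal data with known variance σ², a Normal(μ₀, σ₀²) prior on μ is conjugate. Posterior precision = 1/σ₀² + n/σ²; posterior mean is the precision-weighted average of μ₀ and x̄.
σ₀² = 18.92² = 357.9664, σ² = 51.33² = 2634.7689; σ² + n·σ₀² = 2634.7689 + 14·357.9664 = 7646.2985.
Posterior precision = 1/σ₀² + n/σ² = 1/357.9664 + 14/2634.7689 = (σ² + n·σ₀²)/(σ₀²σ²) = 7646.2985/(357.9664·2634.7689); posterior variance σₙ² = σ₀²σ²/(σ² + n·σ₀²) = 357.9664·2634.7689/7646.2985 = 123.348407.

123.348407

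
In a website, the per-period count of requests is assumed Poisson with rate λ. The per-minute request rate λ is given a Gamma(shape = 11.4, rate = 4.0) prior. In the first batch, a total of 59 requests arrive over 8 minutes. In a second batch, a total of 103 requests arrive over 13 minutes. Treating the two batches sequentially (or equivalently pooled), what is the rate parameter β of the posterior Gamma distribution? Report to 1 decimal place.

25.0

With a Gamma(shape α, rate β) prior, the Poisson likelihood is conjugate: the posterior is Gamma(α + ΣXᵢ, β + n).
After batch 1: Gamma(α+S, β+n) = Gamma(11.4+59, 4.0+8) = Gamma(70.4, 12.0).
After batch 2: Gamma(α+S, β+n) = Gamma(70.4+103, 12.0+13) = Gamma(173.4, 25.0).
Posterior β = 25.0.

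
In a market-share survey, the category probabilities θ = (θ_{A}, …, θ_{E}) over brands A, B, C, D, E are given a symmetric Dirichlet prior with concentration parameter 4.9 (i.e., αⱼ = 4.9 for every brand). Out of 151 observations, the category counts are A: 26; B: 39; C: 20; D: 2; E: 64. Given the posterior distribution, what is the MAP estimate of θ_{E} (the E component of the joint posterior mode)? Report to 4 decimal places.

The Dirichlet prior is conjugate to the Multinomial likelihood: each posterior αⱼ = prior αⱼ + observed count nⱼ.
Posterior concentration: (30.9, 43.9, 24.9, 6.9, 68.9), total = 175.5.
Joint mode component: (α_{E}−1)/(Σα−K) = 67.9/170.5 = 0.3982.

0.3982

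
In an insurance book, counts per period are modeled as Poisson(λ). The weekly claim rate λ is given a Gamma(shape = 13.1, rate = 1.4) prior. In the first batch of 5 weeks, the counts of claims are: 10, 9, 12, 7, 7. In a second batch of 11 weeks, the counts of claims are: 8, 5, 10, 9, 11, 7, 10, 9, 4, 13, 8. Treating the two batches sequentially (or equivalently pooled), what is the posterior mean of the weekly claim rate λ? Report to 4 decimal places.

8.7414

With a Gamma(shape α, rate β) prior, the Poisson likelihood is conjugate: the posterior is Gamma(α + ΣXᵢ, β + n).
Batch 1: sum of counts S = 45 over n = 5 weeks.
After batch 1: Gamma(α+S, β+n) = Gamma(13.1+45, 1.4+5) = Gamma(58.1, 6.4).
Batch 2: sum of counts S = 94 over n = 11 weeks.
After batch 2: Gamma(α+S, β+n) = Gamma(58.1+94, 6.4+11) = Gamma(152.1, 17.4).
Posterior mean = α/β = 152.1/17.4 = 8.7414.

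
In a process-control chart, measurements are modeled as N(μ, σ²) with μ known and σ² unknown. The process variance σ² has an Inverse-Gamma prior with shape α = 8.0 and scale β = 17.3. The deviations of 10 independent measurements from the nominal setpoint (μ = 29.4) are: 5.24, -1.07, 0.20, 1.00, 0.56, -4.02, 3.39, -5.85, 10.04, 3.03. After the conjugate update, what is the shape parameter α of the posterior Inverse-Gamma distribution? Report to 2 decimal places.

With known mean μ and an Inverse-Gamma(α, β) prior on σ², the Normal likelihood is conjugate: posterior is Inv-Gamma(α + n/2, β + Σ(xᵢ−μ)²/2).
Σ(xᵢ−μ)² = (5.24)² + (-1.07)² + (0.20)² + (1.00)² + (0.56)² + (-4.02)² + (3.39)² + (-5.85)² + (10.04)² + (3.03)² = 201.8136.
Posterior: Inv-Gamma(8.0 + 10/2, 17.3 + 201.8136/2) = Inv-Gamma(13.00, 118.20680).
Posterior α = 13.00.

13.00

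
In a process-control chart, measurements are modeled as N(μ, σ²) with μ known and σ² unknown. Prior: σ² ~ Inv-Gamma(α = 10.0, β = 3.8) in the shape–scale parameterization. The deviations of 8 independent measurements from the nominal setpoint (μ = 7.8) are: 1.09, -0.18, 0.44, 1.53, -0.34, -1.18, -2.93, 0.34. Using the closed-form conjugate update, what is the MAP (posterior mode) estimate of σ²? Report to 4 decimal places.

0.7188

With known mean μ and an Inverse-Gamma(α, β) prior on σ², the Normal likelihood is conjugate: posterior is Inv-Gamma(α + n/2, β + Σ(xᵢ−μ)²/2).
Σ(xᵢ−μ)² = (1.09)² + (-0.18)² + (0.44)² + (1.53)² + (-0.34)² + (-1.18)² + (-2.93)² + (0.34)² = 13.9635.
Posterior: Inv-Gamma(10.0 + 8/2, 3.8 + 13.9635/2) = Inv-Gamma(14.00, 10.78175).
Mode = β/(α+1) = 10.78175/15.00 = 0.7188.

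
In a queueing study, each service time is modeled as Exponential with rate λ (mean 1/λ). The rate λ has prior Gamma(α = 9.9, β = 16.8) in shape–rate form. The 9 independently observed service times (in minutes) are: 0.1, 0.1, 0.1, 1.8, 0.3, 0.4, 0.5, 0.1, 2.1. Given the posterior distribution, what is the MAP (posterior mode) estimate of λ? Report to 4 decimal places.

With a Gamma(shape α, rate β) prior on the exponential rate λ, the posterior after n observations with total T = Σxᵢ is Gamma(α+n, β+T).
Sum of observations T = 5.5 minutes; n = 9.
Posterior: Gamma(9.9+9, 16.8+5.5) = Gamma(18.9, 22.3).
Mode = (α−1)/β = 0.8027.

0.8027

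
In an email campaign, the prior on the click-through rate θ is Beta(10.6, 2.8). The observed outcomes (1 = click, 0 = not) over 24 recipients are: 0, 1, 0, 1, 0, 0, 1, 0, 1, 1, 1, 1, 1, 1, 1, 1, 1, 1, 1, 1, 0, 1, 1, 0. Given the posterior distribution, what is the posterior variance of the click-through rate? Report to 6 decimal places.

0.005036

The Beta prior is conjugate to a Binomial/Bernoulli likelihood; the update adds successes to α and failures to β.
Posterior: Beta(α+k, β+n−k) = Beta(10.6+17, 2.8+7) = Beta(27.6, 9.8).
Var = αβ/((α+β)²(α+β+1)) = 27.6·9.8/(37.4²·38.4) = 0.005036.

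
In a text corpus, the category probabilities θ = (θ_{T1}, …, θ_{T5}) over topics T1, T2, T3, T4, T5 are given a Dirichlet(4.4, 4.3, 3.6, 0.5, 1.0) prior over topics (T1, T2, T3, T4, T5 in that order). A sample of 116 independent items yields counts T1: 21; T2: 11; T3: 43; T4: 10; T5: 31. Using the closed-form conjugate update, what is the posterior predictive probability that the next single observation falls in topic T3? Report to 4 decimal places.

0.3590

The Dirichlet prior is conjugate to the Multinomial likelihood: each posterior αⱼ = prior αⱼ + observed count nⱼ.
Posterior concentration: (25.4, 15.3, 46.6, 10.5, 32.0), total = 129.8.
P(next = T3 | data) = α_{T3}/Σα = 0.3590.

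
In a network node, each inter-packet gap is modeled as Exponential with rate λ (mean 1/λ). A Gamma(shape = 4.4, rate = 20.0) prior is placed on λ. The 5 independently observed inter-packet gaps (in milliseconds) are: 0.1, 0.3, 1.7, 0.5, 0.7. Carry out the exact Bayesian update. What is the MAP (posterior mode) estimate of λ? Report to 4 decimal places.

With a Gamma(shape α, rate β) prior on the exponential rate λ, the posterior after n observations with total T = Σxᵢ is Gamma(α+n, β+T).
Sum of observations T = 3.3 milliseconds; n = 5.
Posterior: Gamma(4.4+5, 20.0+3.3) = Gamma(9.4, 23.3).
Mode = (α−1)/β = 0.3605.

0.3605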